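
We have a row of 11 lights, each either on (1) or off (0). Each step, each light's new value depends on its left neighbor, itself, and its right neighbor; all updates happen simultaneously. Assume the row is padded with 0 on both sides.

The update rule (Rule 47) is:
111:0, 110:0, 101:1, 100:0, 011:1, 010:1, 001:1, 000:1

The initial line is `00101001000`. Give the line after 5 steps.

10001110011

11111011011
10000110110
10111101100
11100011001
10001110011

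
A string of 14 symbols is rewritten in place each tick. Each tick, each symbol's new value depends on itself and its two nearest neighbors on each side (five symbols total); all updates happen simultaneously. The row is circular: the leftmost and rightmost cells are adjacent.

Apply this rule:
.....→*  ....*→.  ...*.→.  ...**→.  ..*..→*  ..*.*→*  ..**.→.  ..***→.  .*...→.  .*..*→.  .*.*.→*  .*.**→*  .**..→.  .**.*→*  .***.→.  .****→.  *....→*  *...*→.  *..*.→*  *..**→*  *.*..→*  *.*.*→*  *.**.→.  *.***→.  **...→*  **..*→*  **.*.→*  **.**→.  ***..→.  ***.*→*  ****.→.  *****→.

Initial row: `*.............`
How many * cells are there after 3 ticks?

*.**********..
**..........**
..********....
count of *: 8

8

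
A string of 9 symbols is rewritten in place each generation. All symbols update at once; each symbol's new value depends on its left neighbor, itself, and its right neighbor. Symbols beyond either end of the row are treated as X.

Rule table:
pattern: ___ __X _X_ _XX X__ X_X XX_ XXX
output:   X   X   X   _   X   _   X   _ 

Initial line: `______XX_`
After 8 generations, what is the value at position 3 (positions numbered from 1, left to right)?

XXXXXX_X_
_____X_X_
XXXXXX_X_  (repeats generation 1; period 2)
generation 8: _____X_X_
position 3 holds _

_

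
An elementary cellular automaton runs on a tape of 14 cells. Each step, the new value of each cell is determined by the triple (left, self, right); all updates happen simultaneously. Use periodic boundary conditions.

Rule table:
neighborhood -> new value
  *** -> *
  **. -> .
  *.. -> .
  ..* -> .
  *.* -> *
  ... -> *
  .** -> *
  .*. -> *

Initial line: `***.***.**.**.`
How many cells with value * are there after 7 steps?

10

step 1: **.***.**.**.*
step 2: *.***.**.**.**
step 3: .***.**.**.***
step 4: ***.**.**.***.
step 5: **.**.**.***.*
step 6: *.**.**.***.**
step 7: .**.**.***.***
count of *: 10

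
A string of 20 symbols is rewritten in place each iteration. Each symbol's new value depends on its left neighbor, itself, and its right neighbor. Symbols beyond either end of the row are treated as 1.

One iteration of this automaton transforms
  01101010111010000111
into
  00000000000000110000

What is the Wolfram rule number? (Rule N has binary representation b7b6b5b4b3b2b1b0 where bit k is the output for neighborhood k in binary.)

1

position 9: 111 → 0  (bit 7 = 0)
position 2: 110 → 0  (bit 6 = 0)
position 0: 101 → 0  (bit 5 = 0)
position 13: 100 → 0  (bit 4 = 0)
position 1: 011 → 0  (bit 3 = 0)
position 4: 010 → 0  (bit 2 = 0)
position 16: 001 → 0  (bit 1 = 0)
position 14: 000 → 1  (bit 0 = 1)
bits b7..b0 = 00000001 = 1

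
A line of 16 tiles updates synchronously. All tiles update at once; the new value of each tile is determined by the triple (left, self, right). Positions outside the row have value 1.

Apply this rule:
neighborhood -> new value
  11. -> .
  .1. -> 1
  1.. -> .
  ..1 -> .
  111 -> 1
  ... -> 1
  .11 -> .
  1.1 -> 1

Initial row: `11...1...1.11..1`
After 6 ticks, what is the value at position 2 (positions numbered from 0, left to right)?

.

1..1.1.1.11.....
...111111...111.
.1..1111..1..1.1
11...11...1..11.
1..1....1.1....1
...1.11.111.11..
position 2 holds .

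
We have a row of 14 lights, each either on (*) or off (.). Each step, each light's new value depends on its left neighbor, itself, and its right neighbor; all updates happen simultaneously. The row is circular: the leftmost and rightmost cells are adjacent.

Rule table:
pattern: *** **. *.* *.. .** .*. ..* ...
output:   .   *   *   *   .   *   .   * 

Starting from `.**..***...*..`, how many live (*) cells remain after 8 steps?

..**...***.***
*..***...**..*
**...***..**..
.***...**..**.
...***..**..**
**...**..**..*
.***..**..**..
...**..**..***
count of *: 7

7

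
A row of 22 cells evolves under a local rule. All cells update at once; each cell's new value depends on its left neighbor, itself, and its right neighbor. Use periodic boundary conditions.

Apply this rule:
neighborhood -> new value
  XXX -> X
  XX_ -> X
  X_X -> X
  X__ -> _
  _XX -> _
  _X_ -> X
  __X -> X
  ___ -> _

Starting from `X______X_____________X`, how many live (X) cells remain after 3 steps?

X_____XX____________X_
X____X_X___________XXX
X___XXXX__________X_XX
count of X: 8

8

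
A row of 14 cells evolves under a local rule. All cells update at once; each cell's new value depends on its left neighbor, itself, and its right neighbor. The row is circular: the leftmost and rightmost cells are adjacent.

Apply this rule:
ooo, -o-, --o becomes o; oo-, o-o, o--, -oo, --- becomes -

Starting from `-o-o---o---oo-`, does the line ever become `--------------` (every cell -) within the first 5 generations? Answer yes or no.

no

oo-o--oo--o---
---o-o---oo--o
--oo-o--o---oo
-o---o-oo--o--
oo--oo----oo--
generation 5 is oo--oo----oo--, still not uniform -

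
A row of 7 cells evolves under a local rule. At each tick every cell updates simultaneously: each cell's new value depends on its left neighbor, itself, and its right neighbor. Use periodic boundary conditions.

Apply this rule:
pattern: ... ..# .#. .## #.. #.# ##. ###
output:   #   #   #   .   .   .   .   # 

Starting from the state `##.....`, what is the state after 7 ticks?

#......

...####
.##.##.
#......
#.#####
...####  (repeats tick 1; period 4)
tick 7: #......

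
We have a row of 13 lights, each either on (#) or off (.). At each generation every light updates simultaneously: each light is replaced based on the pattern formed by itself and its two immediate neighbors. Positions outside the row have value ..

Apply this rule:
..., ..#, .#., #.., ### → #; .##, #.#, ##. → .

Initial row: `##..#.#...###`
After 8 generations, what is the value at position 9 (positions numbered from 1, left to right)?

.

..###.####.#.
##.#...##..##
...####..##..
###.##.##..##
.#.......##..
#########..##
.#######.##..
#.#####....##
position 9 holds .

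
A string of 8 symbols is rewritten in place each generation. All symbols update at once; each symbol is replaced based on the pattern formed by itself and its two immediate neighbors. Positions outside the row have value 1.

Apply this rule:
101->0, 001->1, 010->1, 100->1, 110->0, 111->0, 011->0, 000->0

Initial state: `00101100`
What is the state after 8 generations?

11100011
00010100
10110111
00000000
10000001
01000010
01100110
00011000

00011000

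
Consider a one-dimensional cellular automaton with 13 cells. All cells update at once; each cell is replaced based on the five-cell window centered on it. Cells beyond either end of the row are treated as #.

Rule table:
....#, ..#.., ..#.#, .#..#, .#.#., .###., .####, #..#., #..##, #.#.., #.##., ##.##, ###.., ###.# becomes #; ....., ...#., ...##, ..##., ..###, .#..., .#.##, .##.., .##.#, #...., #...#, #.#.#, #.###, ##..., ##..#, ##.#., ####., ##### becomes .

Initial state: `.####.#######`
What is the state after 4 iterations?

#....#.#...#.

iteration 1: #.#.##.#.....
iteration 2: #...#..#...#.
iteration 3: #...####...#.
iteration 4: #....#.#...#.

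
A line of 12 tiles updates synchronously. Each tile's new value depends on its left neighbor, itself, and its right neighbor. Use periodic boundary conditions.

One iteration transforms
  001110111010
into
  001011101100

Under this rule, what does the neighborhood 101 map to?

At position 5 the neighborhood is 101; the next row has 1 there.

1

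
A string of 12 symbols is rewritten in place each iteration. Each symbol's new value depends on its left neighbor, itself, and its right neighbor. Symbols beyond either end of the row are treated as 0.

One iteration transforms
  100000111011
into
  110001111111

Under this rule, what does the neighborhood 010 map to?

At position 0 the neighborhood is 010; the next row has 1 there.

1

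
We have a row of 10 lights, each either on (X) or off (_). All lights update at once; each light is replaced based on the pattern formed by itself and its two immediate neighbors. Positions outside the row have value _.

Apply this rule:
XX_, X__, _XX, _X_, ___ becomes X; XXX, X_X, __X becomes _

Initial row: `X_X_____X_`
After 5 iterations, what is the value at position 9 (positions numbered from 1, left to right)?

X_XXXXX_XX
X_X___X_XX
X_XXX_X_XX
X_X_X_X_XX
X_X_X_X_XX
position 9 holds X

X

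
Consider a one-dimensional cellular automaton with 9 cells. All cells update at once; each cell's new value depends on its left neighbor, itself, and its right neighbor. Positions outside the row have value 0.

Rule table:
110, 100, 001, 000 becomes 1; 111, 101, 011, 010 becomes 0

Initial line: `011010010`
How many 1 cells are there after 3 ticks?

101001101
000110100
111010011
count of 1: 6

6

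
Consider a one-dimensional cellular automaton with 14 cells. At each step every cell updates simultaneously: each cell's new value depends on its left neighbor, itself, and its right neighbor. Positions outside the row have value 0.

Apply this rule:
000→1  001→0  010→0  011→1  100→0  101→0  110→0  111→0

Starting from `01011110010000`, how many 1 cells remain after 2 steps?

step 1: 00010000000111
step 2: 11000111110100
count of 1: 8

8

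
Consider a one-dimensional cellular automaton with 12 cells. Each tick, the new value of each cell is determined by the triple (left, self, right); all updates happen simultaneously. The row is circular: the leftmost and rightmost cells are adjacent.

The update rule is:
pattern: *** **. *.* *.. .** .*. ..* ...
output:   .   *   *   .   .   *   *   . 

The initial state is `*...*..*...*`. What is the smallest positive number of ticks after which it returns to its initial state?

tick 1: *..**.**..*.
tick 2: *.*.**.*.***
tick 3: ****.****...
tick 4: ...**...*..*
tick 5: ..*.*..**.**
tick 6: .****.*.**.*
tick 7: *...****.***
tick 8: *..*...**...
tick 9: *.**..*.*..*
tick 10: **.*.****.*.
tick 11: .****...****
tick 12: *...*..*...*

12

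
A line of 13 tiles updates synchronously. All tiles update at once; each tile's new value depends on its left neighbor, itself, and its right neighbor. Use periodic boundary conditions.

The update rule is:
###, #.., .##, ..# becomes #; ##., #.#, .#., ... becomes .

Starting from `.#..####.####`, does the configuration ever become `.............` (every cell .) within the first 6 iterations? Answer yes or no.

iteration 1: ..#####..###.
iteration 2: .#####.####.#
iteration 3: .####..###...
iteration 4: ####.####.#..
iteration 5: ###..###...##
iteration 6: ##.####.#.###
iteration 6 is ##.####.#.###, still not uniform .

no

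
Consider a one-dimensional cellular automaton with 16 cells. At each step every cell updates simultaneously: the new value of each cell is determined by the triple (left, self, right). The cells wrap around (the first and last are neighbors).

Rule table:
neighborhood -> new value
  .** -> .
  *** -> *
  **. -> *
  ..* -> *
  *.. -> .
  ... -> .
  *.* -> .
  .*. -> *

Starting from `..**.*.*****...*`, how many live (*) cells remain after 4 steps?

.*.*.*..****..**
.*.*.*.*.***.*.*
.*.*.*.*..**.*.*
.*.*.*.*.*.*.*.*
count of *: 8

8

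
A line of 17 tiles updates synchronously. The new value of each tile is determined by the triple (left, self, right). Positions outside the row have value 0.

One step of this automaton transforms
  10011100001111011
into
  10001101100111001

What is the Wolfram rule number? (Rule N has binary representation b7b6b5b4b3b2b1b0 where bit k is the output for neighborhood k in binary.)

197

position 4: 111 → 1  (bit 7 = 1)
position 5: 110 → 1  (bit 6 = 1)
position 14: 101 → 0  (bit 5 = 0)
position 1: 100 → 0  (bit 4 = 0)
position 3: 011 → 0  (bit 3 = 0)
position 0: 010 → 1  (bit 2 = 1)
position 2: 001 → 0  (bit 1 = 0)
position 7: 000 → 1  (bit 0 = 1)
bits b7..b0 = 11000101 = 197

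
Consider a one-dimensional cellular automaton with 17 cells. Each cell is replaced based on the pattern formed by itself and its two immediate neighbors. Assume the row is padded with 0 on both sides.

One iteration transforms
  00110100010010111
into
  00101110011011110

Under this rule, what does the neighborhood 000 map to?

0

At position 0 the neighborhood is 000; the next row has 0 there.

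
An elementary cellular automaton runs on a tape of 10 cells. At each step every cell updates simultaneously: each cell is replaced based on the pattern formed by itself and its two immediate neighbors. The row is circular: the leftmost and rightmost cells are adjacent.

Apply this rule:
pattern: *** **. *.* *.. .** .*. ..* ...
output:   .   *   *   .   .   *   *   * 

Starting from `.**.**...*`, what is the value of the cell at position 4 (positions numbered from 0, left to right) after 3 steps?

.

*.**.*.***
**.****...
.**...*.**
position 4 holds .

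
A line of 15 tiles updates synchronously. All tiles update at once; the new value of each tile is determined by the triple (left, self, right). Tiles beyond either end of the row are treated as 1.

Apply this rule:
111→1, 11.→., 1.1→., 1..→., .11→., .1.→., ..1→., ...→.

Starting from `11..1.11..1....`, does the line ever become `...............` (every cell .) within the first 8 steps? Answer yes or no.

step 1: 1..............
step 2: ...............
all cells are . at step 2

yes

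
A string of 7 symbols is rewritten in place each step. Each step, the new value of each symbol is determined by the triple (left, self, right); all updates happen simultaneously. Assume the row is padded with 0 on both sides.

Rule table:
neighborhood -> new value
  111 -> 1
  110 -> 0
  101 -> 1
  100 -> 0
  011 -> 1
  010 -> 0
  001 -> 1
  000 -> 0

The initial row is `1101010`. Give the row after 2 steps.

0101000

1010100
0101000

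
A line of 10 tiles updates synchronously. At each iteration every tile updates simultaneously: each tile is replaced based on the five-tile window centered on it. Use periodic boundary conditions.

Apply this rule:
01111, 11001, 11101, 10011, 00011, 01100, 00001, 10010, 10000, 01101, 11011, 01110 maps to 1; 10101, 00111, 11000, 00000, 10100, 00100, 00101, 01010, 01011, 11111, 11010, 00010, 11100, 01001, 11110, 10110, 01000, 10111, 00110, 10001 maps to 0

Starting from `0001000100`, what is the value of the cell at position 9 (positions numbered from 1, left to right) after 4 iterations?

0

iteration 1: 0100000001
iteration 2: 0001000100  (repeats iteration 0; period 2)
iteration 4: 0001000100
position 9 holds 0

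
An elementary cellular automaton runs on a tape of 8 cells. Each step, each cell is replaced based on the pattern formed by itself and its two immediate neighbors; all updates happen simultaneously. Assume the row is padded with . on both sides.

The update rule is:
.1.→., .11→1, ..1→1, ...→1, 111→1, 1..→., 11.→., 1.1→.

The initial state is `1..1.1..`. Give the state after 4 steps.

..1....1
11..111.
1..111..
..111..1

..111..1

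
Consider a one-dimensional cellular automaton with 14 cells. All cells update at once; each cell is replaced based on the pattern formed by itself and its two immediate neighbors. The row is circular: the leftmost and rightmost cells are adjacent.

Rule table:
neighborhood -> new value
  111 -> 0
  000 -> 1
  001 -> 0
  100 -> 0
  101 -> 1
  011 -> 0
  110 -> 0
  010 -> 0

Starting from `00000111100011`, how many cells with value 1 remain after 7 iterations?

01110000001000
00000111100011  (repeats iteration 0; period 2)
iteration 7: 01110000001000
count of 1: 4

4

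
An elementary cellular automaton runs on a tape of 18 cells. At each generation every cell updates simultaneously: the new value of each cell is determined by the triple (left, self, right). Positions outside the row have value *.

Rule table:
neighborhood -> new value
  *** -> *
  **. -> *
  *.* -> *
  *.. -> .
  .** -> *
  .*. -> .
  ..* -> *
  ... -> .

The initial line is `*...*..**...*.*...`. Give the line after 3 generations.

**..******.*...***

*..*..***..*.*...*
*.*..****.*.*...**
**..******.*...***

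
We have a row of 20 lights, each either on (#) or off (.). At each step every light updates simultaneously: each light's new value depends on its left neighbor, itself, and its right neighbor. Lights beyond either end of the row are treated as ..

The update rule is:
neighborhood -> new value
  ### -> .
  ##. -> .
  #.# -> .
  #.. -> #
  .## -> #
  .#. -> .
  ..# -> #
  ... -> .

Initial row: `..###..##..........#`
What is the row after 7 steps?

.##..###.#........#.
##.###....#......#.#
#..#..#..#.#....#...
.##.##.##...#..#.#..
##..#..#.#.#.##...#.
#.##.##......#.#.#.#
..#..#.#....#.......

..#..#.#....#.......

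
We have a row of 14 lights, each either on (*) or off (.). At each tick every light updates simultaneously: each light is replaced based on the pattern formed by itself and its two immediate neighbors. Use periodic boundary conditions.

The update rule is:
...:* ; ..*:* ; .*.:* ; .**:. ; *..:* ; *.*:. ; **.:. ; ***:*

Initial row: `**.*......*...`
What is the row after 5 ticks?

...***********
***.*********.
.*...*******..
*****.*****.**
****...***...*

****...***...*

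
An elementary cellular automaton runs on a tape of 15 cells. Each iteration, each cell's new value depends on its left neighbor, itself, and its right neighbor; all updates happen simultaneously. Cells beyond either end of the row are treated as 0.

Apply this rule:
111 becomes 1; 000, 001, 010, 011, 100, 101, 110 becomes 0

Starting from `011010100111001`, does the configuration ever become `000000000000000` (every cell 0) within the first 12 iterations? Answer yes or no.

yes

iteration 1: 000000000010000
iteration 2: 000000000000000
all cells are 0 at iteration 2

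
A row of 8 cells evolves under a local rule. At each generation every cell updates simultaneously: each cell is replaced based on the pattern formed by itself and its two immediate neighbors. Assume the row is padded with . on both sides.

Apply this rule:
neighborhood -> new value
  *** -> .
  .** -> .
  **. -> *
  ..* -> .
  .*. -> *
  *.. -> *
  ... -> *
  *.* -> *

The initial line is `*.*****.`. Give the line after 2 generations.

**....**
.****..*

.****..*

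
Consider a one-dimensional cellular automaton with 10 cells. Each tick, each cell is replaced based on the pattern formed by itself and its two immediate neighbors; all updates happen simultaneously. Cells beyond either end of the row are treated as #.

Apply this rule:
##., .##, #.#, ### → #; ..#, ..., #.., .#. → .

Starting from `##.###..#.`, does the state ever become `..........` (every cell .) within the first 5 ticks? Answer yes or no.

no

######...#
######...#  (fixed point — unchanged through tick 5)
tick 5 is ######...#, still not uniform .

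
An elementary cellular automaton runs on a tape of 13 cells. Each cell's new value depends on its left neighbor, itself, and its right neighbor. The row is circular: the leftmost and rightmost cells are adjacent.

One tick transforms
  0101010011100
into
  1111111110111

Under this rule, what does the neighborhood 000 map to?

At position 12 the neighborhood is 000; the next row has 1 there.

1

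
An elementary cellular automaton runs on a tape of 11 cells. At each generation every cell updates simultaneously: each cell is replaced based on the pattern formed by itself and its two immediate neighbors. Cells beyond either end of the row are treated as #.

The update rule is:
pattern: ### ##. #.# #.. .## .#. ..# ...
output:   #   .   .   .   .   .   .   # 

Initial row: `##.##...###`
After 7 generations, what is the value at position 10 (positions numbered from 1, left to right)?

#

#.....#..##
..###.....#
...#..###..
.#.....#...
...###...#.
.#..#..#...
.........#.
position 10 holds #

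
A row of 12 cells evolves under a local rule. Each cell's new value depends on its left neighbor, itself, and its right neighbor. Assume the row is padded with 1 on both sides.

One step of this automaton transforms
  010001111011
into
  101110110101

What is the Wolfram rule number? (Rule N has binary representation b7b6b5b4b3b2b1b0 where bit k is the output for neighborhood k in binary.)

position 6: 111 → 1  (bit 7 = 1)
position 8: 110 → 0  (bit 6 = 0)
position 0: 101 → 1  (bit 5 = 1)
position 2: 100 → 1  (bit 4 = 1)
position 5: 011 → 0  (bit 3 = 0)
position 1: 010 → 0  (bit 2 = 0)
position 4: 001 → 1  (bit 1 = 1)
position 3: 000 → 1  (bit 0 = 1)
bits b7..b0 = 10110011 = 179

179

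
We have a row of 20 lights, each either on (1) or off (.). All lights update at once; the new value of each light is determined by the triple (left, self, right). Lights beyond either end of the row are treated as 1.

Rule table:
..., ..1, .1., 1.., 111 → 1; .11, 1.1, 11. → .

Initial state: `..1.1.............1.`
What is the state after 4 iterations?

...1...111111111...1

iteration 1: 111.111111111111111.
iteration 2: 11...1111111111111..
iteration 3: 1.111.11111111111.11
iteration 4: ...1...111111111...1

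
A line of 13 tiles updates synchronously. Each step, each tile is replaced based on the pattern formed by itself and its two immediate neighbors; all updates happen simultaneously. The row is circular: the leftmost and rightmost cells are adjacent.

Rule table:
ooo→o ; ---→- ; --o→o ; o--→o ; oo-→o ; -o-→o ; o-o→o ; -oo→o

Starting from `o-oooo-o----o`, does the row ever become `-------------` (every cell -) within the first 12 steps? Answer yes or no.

ooooooooo--oo
ooooooooooooo
ooooooooooooo  (fixed point — unchanged through step 12)
step 12 is ooooooooooooo, still not uniform -

no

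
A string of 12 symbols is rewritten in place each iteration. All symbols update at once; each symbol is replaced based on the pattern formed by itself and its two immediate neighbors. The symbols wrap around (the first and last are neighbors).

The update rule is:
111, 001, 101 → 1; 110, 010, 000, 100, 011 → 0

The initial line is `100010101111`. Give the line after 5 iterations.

010101010001

000101010111
001010101010
010101010100
101010101000
010101010001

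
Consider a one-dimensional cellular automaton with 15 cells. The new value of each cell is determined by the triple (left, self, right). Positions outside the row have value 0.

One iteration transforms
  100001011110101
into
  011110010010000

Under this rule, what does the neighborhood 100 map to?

1

At position 1 the neighborhood is 100; the next row has 1 there.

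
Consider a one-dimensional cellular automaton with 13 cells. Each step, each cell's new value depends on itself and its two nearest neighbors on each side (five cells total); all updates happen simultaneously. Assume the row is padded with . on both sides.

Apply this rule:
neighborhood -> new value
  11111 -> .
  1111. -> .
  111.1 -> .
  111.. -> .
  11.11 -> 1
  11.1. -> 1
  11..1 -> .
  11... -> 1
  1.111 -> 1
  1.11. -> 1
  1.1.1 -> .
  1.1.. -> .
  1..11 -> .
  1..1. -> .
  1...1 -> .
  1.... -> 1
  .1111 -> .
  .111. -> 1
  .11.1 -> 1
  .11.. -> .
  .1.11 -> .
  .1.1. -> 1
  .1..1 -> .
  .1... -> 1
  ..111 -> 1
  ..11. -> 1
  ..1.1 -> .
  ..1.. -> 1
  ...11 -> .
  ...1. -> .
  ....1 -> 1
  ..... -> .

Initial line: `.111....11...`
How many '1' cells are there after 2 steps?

8

step 1: .11.111.1.11.
step 2: .11111.1..1.1
count of 1: 8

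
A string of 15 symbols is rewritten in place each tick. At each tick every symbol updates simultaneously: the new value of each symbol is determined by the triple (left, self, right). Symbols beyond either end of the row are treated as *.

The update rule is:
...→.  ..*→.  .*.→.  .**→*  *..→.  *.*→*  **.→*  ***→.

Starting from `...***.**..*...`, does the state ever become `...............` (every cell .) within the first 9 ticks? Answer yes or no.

no

tick 1: ...*.****......
tick 2: ....**..*......
tick 3: ....**.........
tick 4: ....**.........  (fixed point — unchanged through tick 9)
tick 9 is ....**........., still not uniform .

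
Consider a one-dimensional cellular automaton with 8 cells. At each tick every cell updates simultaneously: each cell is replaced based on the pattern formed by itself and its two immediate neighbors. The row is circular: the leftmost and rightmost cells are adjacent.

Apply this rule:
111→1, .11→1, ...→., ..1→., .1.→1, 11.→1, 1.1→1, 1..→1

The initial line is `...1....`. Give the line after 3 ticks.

...1111.

...11...
...111..
...1111.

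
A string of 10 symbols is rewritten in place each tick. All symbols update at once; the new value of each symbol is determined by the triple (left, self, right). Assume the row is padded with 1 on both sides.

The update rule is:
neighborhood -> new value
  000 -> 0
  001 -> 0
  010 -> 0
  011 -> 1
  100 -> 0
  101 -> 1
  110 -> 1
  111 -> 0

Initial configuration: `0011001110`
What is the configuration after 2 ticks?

0011000110

0011001011
0011000110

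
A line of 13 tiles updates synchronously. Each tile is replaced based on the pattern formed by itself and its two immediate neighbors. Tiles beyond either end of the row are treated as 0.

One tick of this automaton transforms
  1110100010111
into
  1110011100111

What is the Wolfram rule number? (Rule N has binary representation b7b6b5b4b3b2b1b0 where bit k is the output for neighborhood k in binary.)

position 1: 111 → 1  (bit 7 = 1)
position 2: 110 → 1  (bit 6 = 1)
position 3: 101 → 0  (bit 5 = 0)
position 5: 100 → 1  (bit 4 = 1)
position 0: 011 → 1  (bit 3 = 1)
position 4: 010 → 0  (bit 2 = 0)
position 7: 001 → 1  (bit 1 = 1)
position 6: 000 → 1  (bit 0 = 1)
bits b7..b0 = 11011011 = 219

219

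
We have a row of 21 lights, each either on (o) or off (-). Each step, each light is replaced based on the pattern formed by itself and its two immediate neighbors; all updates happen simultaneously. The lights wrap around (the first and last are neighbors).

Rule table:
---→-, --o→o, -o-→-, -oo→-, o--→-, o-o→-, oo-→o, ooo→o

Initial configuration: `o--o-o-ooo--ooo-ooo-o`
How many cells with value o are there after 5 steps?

2

o-o-----oo-o-oo--oo--
-------o-o----o-o-o-o
------o------o-------
-----o------o--------
----o------o---------
count of o: 2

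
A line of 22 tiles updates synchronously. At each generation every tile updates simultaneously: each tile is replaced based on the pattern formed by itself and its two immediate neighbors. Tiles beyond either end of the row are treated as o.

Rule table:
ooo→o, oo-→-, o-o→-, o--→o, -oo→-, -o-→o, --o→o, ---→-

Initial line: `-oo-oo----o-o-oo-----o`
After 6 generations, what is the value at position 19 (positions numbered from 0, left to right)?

generation 1: ------o--oo-o---o---o-
generation 2: o----oooo---oo-ooo-oo-
generation 3: -o--o-oo-o-o----o-----
generation 4: -oooo----o-oo--ooo---o
generation 5: --oo-o--oo---oo-o-o-o-
generation 6: oo---ooo--o-o---o-o-o-
position 19 holds -

-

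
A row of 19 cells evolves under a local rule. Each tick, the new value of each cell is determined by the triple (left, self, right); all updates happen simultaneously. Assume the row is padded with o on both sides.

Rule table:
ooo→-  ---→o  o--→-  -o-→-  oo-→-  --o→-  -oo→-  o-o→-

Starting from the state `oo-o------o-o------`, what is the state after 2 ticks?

-ooo------ooo------

-----oooo-----oooo-
-ooo------ooo------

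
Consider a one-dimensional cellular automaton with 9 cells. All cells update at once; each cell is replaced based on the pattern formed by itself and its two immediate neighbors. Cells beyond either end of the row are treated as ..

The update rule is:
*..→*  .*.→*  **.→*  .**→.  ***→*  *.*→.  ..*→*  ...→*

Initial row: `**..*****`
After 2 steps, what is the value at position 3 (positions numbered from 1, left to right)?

step 1: .***.****
step 2: *.**..***
position 3 holds *

*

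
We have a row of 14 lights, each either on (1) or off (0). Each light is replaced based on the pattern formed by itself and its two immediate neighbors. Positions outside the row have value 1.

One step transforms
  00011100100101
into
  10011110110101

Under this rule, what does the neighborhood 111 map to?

1

At position 4 the neighborhood is 111; the next row has 1 there.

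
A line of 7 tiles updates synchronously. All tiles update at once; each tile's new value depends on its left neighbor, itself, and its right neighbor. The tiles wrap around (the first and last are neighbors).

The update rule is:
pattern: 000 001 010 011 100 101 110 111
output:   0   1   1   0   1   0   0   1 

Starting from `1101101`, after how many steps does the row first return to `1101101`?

7

1000000
1100001
1010010
1011110
1001100
1110011
1101101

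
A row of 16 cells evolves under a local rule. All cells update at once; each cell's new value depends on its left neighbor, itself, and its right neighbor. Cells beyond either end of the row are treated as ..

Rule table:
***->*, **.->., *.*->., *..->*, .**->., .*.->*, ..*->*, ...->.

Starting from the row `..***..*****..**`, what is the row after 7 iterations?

*..*.***...****.

.*.*.**.***.**..
**.*.....*....*.
...**...***..***
..*..*.*.*.**.*.
.*****.*.*....**
*.***..*.**..*..
*..*.***...****.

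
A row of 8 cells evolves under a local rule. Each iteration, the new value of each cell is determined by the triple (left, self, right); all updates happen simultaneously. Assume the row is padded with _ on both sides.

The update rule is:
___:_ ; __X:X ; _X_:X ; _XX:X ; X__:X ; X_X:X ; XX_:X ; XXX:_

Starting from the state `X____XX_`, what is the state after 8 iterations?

XXX__XXX

iteration 1: XX__XXXX
iteration 2: XXXXX__X
iteration 3: X___XXXX
iteration 4: XX_XX__X
iteration 5: XXXXXXXX
iteration 6: X______X
iteration 7: XX____XX
iteration 8: XXX__XXX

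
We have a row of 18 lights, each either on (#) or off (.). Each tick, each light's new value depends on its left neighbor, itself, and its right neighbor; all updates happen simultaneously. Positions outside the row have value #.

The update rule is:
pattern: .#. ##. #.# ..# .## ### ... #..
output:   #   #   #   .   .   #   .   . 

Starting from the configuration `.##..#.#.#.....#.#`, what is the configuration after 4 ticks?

#.#..#####.....##.
###...####......##
###....###.......#
###.....##........

###.....##........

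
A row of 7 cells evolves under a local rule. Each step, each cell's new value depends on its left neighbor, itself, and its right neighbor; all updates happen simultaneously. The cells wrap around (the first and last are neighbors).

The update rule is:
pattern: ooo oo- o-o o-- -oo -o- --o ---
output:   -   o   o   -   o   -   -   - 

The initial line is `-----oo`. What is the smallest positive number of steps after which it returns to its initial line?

-----oo

1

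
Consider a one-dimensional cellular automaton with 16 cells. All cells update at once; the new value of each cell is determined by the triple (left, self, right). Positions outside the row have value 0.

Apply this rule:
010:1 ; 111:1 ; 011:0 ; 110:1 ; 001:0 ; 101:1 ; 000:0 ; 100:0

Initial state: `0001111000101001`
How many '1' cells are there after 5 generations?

0000111000111001
0000011000011001
0000001000001001
0000001000001001  (fixed point — unchanged through generation 5)
count of 1: 3

3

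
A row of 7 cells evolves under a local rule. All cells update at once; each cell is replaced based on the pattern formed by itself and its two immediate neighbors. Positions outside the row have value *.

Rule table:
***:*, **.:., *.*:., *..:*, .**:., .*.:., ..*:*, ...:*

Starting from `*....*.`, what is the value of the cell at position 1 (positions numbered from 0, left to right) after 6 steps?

*

.****..
..**.**
**....*
*.****.
...**..
***..**
position 1 holds *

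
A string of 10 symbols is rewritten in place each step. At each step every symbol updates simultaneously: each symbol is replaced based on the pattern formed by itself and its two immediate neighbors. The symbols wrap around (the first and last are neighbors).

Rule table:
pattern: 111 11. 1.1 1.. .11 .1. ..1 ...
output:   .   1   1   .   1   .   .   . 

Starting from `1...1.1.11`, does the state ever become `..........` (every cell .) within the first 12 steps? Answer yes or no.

yes

1....1.11.
......1111
......1..1
..........
all cells are . at step 4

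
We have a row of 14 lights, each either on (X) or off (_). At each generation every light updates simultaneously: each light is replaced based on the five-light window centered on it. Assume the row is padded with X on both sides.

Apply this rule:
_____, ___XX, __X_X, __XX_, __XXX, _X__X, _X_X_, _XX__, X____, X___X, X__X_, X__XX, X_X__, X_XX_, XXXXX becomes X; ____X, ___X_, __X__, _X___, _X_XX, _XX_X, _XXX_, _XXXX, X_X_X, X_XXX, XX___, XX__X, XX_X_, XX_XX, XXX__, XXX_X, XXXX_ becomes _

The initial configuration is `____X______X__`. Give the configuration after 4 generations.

generation 1: _X____XXX___XX
generation 2: _X_X_XX___XXX_
generation 3: __X__XX_XXX___
generation 4: _X_XXX______XX

_X_XXX______XX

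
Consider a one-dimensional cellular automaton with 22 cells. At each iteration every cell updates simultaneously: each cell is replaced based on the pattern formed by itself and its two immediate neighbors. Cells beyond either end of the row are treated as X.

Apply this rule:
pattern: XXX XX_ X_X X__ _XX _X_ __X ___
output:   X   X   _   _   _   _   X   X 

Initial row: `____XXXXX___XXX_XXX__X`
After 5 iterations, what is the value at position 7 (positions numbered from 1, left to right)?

X

_XXX_XXXX_XX_XX__XX_X_
__XX__XXX__X__X_X_X___
_X_X_X_XX_X__X______XX
________X___X__XXXXX_X
_XXXXXXX__XX__X_XXXX__
position 7 holds X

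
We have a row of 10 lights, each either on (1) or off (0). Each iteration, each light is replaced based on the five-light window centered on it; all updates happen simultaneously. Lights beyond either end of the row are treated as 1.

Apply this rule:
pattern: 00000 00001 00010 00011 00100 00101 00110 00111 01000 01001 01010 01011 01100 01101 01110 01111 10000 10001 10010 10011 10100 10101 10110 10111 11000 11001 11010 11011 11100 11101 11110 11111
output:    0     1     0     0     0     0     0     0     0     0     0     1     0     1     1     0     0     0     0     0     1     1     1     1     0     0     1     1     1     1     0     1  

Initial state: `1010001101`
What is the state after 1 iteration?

1110000111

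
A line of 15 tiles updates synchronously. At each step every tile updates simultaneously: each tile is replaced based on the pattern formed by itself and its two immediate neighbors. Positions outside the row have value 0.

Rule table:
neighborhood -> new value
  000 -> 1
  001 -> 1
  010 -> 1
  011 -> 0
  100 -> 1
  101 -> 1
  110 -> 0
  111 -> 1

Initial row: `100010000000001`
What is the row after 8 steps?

100111010111001

111111111111111
011111111111110
101111111111101
110111111111011
001011111110100
111101111101111
011010111010110
100111010111001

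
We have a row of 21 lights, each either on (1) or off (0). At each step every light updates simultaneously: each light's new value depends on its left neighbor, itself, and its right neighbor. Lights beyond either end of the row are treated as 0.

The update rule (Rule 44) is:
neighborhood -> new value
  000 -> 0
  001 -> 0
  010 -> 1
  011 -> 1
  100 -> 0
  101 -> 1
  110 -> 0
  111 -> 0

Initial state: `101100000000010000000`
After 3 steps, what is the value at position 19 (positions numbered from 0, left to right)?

111000000000010000000
100000000000010000000
100000000000010000000
position 19 holds 0

0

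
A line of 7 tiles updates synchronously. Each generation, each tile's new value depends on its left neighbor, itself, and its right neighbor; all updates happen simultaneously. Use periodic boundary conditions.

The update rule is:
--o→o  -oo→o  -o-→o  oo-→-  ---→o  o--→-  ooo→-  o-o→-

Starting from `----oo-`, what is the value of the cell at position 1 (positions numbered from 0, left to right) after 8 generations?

-

generation 1: ooooo--
generation 2: o-----o
generation 3: --ooooo
generation 4: -oo----
generation 5: oo--ooo
generation 6: ---oo--
generation 7: oooo--o
generation 8: -----oo
position 1 holds -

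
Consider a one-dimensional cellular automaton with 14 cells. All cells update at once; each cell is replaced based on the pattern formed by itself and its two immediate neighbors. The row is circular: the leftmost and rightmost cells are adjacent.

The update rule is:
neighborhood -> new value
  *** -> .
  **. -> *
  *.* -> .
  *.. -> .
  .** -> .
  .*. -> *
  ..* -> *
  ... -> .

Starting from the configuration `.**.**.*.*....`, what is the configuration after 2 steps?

*.*.**.*.*...*

*.*..*.*.*....
*.*.**.*.*...*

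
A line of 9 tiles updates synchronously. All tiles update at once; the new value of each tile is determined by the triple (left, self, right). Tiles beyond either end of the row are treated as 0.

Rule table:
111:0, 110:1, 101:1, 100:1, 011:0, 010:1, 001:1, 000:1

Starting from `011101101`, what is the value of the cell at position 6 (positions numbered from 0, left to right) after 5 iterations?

1

iteration 1: 100110111
iteration 2: 111011001
iteration 3: 001101111
iteration 4: 110110001
iteration 5: 011011111
position 6 holds 1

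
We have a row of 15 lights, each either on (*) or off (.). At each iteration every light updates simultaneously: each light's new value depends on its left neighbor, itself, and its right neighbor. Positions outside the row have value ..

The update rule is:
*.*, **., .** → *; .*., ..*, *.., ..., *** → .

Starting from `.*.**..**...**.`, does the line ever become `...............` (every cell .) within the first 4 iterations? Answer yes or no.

..***..**...**.
..*.*..**...**.
...*...**...**.
.......**...**.
iteration 4 is .......**...**., still not uniform .

no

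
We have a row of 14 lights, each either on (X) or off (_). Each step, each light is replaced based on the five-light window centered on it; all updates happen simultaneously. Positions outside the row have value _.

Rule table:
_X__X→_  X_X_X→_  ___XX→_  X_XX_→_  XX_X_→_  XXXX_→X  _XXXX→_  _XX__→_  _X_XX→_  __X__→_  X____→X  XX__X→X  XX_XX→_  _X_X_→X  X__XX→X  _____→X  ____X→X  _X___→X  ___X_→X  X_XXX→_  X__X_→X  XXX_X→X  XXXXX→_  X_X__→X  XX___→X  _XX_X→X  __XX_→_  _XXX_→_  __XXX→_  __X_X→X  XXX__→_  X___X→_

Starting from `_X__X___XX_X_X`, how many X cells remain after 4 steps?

5

X__X_X___X__XX
__XXXXX_X__X__
X____XX_X_X_XX
_XXX__X__X____
count of X: 5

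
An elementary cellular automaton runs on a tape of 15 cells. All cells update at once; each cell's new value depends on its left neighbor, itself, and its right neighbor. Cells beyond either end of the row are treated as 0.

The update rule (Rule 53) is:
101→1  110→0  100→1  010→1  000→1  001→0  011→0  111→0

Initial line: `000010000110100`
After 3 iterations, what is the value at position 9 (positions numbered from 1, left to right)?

111011110001111
000100001100000
110111100011111
position 9 holds 0

0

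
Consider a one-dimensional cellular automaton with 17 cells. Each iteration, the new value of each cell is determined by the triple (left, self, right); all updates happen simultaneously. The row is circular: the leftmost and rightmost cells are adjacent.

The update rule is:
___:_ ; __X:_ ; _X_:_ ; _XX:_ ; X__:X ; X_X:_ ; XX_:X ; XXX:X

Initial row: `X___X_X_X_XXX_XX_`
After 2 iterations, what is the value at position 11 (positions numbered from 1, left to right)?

iteration 1: _X_________XX__X_
iteration 2: __X_________XX__X
position 11 holds _

_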